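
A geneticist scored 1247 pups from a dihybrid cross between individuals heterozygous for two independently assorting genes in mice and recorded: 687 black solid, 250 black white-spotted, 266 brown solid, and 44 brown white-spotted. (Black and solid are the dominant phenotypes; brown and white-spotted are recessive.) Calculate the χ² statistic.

A dihybrid F₂ with independent assortment and complete dominance at both loci gives a 9:3:3:1 phenotypic ratio.
Total ratio parts = 16. Expected numbers out of 1247:
  black solid: 1247 × 9/16 = 701.4375
  black white-spotted: 1247 × 3/16 = 233.8125
  brown solid: 1247 × 3/16 = 233.8125
  brown white-spotted: 1247 × 1/16 = 77.9375
χ² = Σ (O − E)² / E
  black solid: (687 − 701.4375)² / 701.4375 = 0.2972
  black white-spotted: (250 − 233.8125)² / 233.8125 = 1.1207
  brown solid: (266 − 233.8125)² / 233.8125 = 4.4311
  brown white-spotted: (44 − 77.9375)² / 77.9375 = 14.7779
χ² = 0.2972 + 1.1207 + 4.4311 + 14.7779 = 20.6269 ≈ 20.627

20.627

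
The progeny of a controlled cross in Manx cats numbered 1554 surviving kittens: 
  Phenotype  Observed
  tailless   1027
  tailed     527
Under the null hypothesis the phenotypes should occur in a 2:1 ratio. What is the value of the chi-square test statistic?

0.235

Under the 2:1 hypothesis (Σ ratio = 3, N = 1554):
  tailless: 1554 × 2/3 = 1036
  tailed: 1554 × 1/3 = 518
χ² = Σ (O − E)² / E
  tailless: (1027 − 1036)² / 1036 = 0.0782
  tailed: (527 − 518)² / 518 = 0.1564
χ² = 0.0782 + 0.1564 = 0.2346 ≈ 0.235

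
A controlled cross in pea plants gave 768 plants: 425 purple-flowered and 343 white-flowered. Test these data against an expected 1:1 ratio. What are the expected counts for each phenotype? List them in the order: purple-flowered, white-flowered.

Expected counts for N = 768 under a 1:1 ratio (total parts = 2):
  purple-flowered: 768 × 1/2 = 384
  white-flowered: 768 × 1/2 = 384

384, 384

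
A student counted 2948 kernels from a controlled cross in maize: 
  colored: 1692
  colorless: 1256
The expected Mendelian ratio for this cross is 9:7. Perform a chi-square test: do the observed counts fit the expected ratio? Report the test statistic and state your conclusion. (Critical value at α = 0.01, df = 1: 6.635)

Total ratio parts = 16. Expected numbers out of 2948:
  colored: 2948 × 9/16 = 1658.25
  colorless: 2948 × 7/16 = 1289.75
χ² = Σ (O − E)² / E
  colored: (1692 − 1658.25)² / 1658.25 = 0.6869
  colorless: (1256 − 1289.75)² / 1289.75 = 0.8832
χ² = 0.6869 + 0.8832 = 1.5701 ≈ 1.570
Degrees of freedom = 2 − 1 = 1; critical value at α = 0.01 is 6.635.
Since 1.570 < 6.635, we fail to reject the null hypothesis — the data are consistent with the 9:7 ratio.

1.570; consistent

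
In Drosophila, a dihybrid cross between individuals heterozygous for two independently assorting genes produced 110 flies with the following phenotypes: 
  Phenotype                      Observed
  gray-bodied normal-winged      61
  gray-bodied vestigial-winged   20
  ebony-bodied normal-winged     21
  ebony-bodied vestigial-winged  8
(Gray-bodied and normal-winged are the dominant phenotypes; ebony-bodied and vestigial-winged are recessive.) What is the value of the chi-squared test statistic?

A dihybrid F₂ with independent assortment and complete dominance at both loci gives a 9:3:3:1 phenotypic ratio.
Total ratio parts = 16. Expected numbers out of 110:
  gray-bodied normal-winged: 110 × 9/16 = 61.875
  gray-bodied vestigial-winged: 110 × 3/16 = 20.625
  ebony-bodied normal-winged: 110 × 3/16 = 20.625
  ebony-bodied vestigial-winged: 110 × 1/16 = 6.875
χ² = Σ (O − E)² / E
  gray-bodied normal-winged: (61 − 61.875)² / 61.875 = 0.0124
  gray-bodied vestigial-winged: (20 − 20.625)² / 20.625 = 0.0189
  ebony-bodied normal-winged: (21 − 20.625)² / 20.625 = 0.0068
  ebony-bodied vestigial-winged: (8 − 6.875)² / 6.875 = 0.1841
χ² = 0.0124 + 0.0189 + 0.0068 + 0.1841 = 0.2222 ≈ 0.222

0.222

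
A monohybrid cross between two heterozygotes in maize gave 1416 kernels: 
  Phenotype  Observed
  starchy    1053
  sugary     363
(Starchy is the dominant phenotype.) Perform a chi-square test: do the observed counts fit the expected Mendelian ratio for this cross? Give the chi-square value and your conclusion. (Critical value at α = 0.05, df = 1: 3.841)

0.305; consistent

For a monohybrid cross between heterozygotes with complete dominance, the expected phenotypic ratio is 3:1.
The 3:1 ratio has 4 parts, so with N = 1416 the expected counts are:
  starchy: 1416 × 3/4 = 1062
  sugary: 1416 × 1/4 = 354
χ² = Σ (O − E)² / E
  starchy: (1053 − 1062)² / 1062 = 0.0763
  sugary: (363 − 354)² / 354 = 0.2288
χ² = 0.0763 + 0.2288 = 0.3051 ≈ 0.305
Degrees of freedom = 2 − 1 = 1; critical value at α = 0.05 is 3.841.
Since 0.305 < 3.841, we fail to reject the null hypothesis — the data are consistent with the 3:1 ratio.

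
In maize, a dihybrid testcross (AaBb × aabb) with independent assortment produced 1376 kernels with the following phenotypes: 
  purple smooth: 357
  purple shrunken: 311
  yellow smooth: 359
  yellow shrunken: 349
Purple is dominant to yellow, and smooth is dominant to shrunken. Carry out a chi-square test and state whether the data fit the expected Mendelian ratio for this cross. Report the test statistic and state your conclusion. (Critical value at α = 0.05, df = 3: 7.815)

4.384; consistent

A dihybrid testcross with independent assortment gives a 1:1:1:1 ratio.
The 1:1:1:1 ratio has 4 parts, so with N = 1376 the expected counts are:
  purple smooth: 1376 × 1/4 = 344
  purple shrunken: 1376 × 1/4 = 344
  yellow smooth: 1376 × 1/4 = 344
  yellow shrunken: 1376 × 1/4 = 344
χ² = Σ (O − E)² / E
  purple smooth: (357 − 344)² / 344 = 0.4913
  purple shrunken: (311 − 344)² / 344 = 3.1657
  yellow smooth: (359 − 344)² / 344 = 0.6541
  yellow shrunken: (349 − 344)² / 344 = 0.0727
χ² = 0.4913 + 3.1657 + 0.6541 + 0.0727 = 4.3838 ≈ 4.384
Degrees of freedom = 4 − 1 = 3; critical value at α = 0.05 is 7.815.
Since 4.384 < 7.815, we fail to reject the null hypothesis — the data are consistent with the 1:1:1:1 ratio.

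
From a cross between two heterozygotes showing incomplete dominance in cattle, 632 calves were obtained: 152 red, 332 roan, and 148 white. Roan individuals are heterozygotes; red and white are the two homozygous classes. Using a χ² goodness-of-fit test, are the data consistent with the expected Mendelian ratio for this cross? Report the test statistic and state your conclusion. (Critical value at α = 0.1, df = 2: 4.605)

With incomplete dominance, a heterozygote × heterozygote cross gives a 1:2:1 phenotypic ratio.
The 1:2:1 ratio has 4 parts, so with N = 632 the expected counts are:
  red: 632 × 1/4 = 158
  roan: 632 × 2/4 = 316
  white: 632 × 1/4 = 158
χ² = Σ (O − E)² / E
  red: (152 − 158)² / 158 = 0.2278
  roan: (332 − 316)² / 316 = 0.8101
  white: (148 − 158)² / 158 = 0.6329
χ² = 0.2278 + 0.8101 + 0.6329 = 1.6708 ≈ 1.671
Degrees of freedom = 3 − 1 = 2; critical value at α = 0.1 is 4.605.
Since 1.671 < 4.605, we fail to reject the null hypothesis — the data are consistent with the 1:2:1 ratio.

1.671; consistent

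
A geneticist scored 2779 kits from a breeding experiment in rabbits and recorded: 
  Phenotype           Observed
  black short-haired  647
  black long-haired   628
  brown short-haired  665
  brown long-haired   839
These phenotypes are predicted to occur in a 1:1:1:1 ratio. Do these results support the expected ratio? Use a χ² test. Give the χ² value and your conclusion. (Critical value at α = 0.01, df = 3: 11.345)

40.919; not consistent

Under the 1:1:1:1 hypothesis (Σ ratio = 4, N = 2779):
  black short-haired: 2779 × 1/4 = 694.75
  black long-haired: 2779 × 1/4 = 694.75
  brown short-haired: 2779 × 1/4 = 694.75
  brown long-haired: 2779 × 1/4 = 694.75
χ² = Σ (O − E)² / E
  black short-haired: (647 − 694.75)² / 694.75 = 3.2818
  black long-haired: (628 − 694.75)² / 694.75 = 6.4132
  brown short-haired: (665 − 694.75)² / 694.75 = 1.2739
  brown long-haired: (839 − 694.75)² / 694.75 = 29.9504
χ² = 3.2818 + 6.4132 + 1.2739 + 29.9504 = 40.9193 ≈ 40.919
Degrees of freedom = 4 − 1 = 3; critical value at α = 0.01 is 11.345.
Since 40.919 > 11.345, we reject the null hypothesis — the data do not fit the 1:1:1:1 ratio.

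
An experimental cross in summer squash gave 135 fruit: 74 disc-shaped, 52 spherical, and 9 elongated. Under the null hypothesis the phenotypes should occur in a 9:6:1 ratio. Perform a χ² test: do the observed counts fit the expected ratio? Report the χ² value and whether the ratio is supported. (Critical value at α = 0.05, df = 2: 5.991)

0.124; consistent

Expected counts for N = 135 under a 9:6:1 ratio (total parts = 16):
  disc-shaped: 135 × 9/16 = 75.9375
  spherical: 135 × 6/16 = 50.625
  elongated: 135 × 1/16 = 8.4375
χ² = Σ (O − E)² / E
  disc-shaped: (74 − 75.9375)² / 75.9375 = 0.0494
  spherical: (52 − 50.625)² / 50.625 = 0.0373
  elongated: (9 − 8.4375)² / 8.4375 = 0.0375
χ² = 0.0494 + 0.0373 + 0.0375 = 0.1242 ≈ 0.124
Degrees of freedom = 3 − 1 = 2; critical value at α = 0.05 is 5.991.
Since 0.124 < 5.991, we fail to reject the null hypothesis — the data are consistent with the 9:6:1 ratio.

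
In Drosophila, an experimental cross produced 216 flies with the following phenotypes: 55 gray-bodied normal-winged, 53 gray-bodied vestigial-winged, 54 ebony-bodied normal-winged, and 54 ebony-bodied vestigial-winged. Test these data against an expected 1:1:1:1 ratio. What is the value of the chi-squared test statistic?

Expected counts for N = 216 under a 1:1:1:1 ratio (total parts = 4):
  gray-bodied normal-winged: 216 × 1/4 = 54
  gray-bodied vestigial-winged: 216 × 1/4 = 54
  ebony-bodied normal-winged: 216 × 1/4 = 54
  ebony-bodied vestigial-winged: 216 × 1/4 = 54
χ² = Σ (O − E)² / E
  gray-bodied normal-winged: (55 − 54)² / 54 = 0.0185
  gray-bodied vestigial-winged: (53 − 54)² / 54 = 0.0185
  ebony-bodied normal-winged: (54 − 54)² / 54 = 0.0000
  ebony-bodied vestigial-winged: (54 − 54)² / 54 = 0.0000
χ² = 0.0185 + 0.0185 + 0.0000 + 0.0000 = 0.037

0.037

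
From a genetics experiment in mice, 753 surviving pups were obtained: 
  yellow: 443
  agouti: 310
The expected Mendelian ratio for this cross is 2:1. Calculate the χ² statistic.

20.803

The 2:1 ratio has 3 parts, so with N = 753 the expected counts are:
  yellow: 753 × 2/3 = 502
  agouti: 753 × 1/3 = 251
χ² = Σ (O − E)² / E
  yellow: (443 − 502)² / 502 = 6.9343
  agouti: (310 − 251)² / 251 = 13.8685
χ² = 6.9343 + 13.8685 = 20.8028 ≈ 20.803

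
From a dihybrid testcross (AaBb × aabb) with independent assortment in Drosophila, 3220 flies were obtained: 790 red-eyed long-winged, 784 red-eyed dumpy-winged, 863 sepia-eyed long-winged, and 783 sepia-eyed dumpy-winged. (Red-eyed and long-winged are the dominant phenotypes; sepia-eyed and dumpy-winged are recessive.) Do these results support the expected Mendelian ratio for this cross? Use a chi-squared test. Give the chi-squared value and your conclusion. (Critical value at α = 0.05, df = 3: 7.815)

5.607; consistent

A dihybrid testcross with independent assortment gives a 1:1:1:1 ratio.
Total ratio parts = 4. Expected numbers out of 3220:
  red-eyed long-winged: 3220 × 1/4 = 805
  red-eyed dumpy-winged: 3220 × 1/4 = 805
  sepia-eyed long-winged: 3220 × 1/4 = 805
  sepia-eyed dumpy-winged: 3220 × 1/4 = 805
χ² = Σ (O − E)² / E
  red-eyed long-winged: (790 − 805)² / 805 = 0.2795
  red-eyed dumpy-winged: (784 − 805)² / 805 = 0.5478
  sepia-eyed long-winged: (863 − 805)² / 805 = 4.1789
  sepia-eyed dumpy-winged: (783 − 805)² / 805 = 0.6012
χ² = 0.2795 + 0.5478 + 4.1789 + 0.6012 = 5.6074 ≈ 5.607
Degrees of freedom = 4 − 1 = 3; critical value at α = 0.05 is 7.815.
Since 5.607 < 7.815, we fail to reject the null hypothesis — the data are consistent with the 1:1:1:1 ratio.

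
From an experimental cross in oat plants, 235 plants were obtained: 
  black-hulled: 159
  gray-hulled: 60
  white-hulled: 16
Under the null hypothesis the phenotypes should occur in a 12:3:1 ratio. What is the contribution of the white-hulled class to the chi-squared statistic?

Expected counts for N = 235 under a 12:3:1 ratio (total parts = 16):
  black-hulled: 235 × 12/16 = 176.25
  gray-hulled: 235 × 3/16 = 44.0625
  white-hulled: 235 × 1/16 = 14.6875
Contribution of white-hulled: (16 − 14.6875)² / 14.6875 = 0.1173

0.117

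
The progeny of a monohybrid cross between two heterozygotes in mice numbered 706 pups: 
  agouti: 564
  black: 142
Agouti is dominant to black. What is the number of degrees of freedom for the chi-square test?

1

For a monohybrid cross between heterozygotes with complete dominance, the expected phenotypic ratio is 3:1.
A goodness-of-fit test with 2 phenotype classes has df = 2 − 1 = 1.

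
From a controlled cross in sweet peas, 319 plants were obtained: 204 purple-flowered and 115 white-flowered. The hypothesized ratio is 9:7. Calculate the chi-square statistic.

7.685

The 9:7 ratio has 16 parts, so with N = 319 the expected counts are:
  purple-flowered: 319 × 9/16 = 179.4375
  white-flowered: 319 × 7/16 = 139.5625
χ² = Σ (O − E)² / E
  purple-flowered: (204 − 179.4375)² / 179.4375 = 3.3623
  white-flowered: (115 − 139.5625)² / 139.5625 = 4.3229
χ² = 3.3623 + 4.3229 = 7.6852 ≈ 7.685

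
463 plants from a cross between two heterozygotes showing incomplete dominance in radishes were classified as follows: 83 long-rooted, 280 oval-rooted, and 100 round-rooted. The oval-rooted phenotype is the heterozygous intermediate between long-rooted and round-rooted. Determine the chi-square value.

With incomplete dominance, a heterozygote × heterozygote cross gives a 1:2:1 phenotypic ratio.
The 1:2:1 ratio has 4 parts, so with N = 463 the expected counts are:
  long-rooted: 463 × 1/4 = 115.75
  oval-rooted: 463 × 2/4 = 231.5
  round-rooted: 463 × 1/4 = 115.75
χ² = Σ (O − E)² / E
  long-rooted: (83 − 115.75)² / 115.75 = 9.2662
  oval-rooted: (280 − 231.5)² / 231.5 = 10.1609
  round-rooted: (100 − 115.75)² / 115.75 = 2.1431
χ² = 9.2662 + 10.1609 + 2.1431 = 21.5702 ≈ 21.570

21.570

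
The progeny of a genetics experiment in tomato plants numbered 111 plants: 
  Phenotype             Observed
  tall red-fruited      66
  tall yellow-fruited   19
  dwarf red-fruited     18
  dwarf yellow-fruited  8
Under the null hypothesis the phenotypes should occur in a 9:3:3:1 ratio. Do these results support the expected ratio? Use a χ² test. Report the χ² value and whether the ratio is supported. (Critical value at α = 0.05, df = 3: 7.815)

Expected counts for N = 111 under a 9:3:3:1 ratio (total parts = 16):
  tall red-fruited: 111 × 9/16 = 62.4375
  tall yellow-fruited: 111 × 3/16 = 20.8125
  dwarf red-fruited: 111 × 3/16 = 20.8125
  dwarf yellow-fruited: 111 × 1/16 = 6.9375
χ² = Σ (O − E)² / E
  tall red-fruited: (66 − 62.4375)² / 62.4375 = 0.2033
  tall yellow-fruited: (19 − 20.8125)² / 20.8125 = 0.1578
  dwarf red-fruited: (18 − 20.8125)² / 20.8125 = 0.3801
  dwarf yellow-fruited: (8 − 6.9375)² / 6.9375 = 0.1627
χ² = 0.2033 + 0.1578 + 0.3801 + 0.1627 = 0.9039 ≈ 0.904
Degrees of freedom = 4 − 1 = 3; critical value at α = 0.05 is 7.815.
Since 0.904 < 7.815, we fail to reject the null hypothesis — the data are consistent with the 9:3:3:1 ratio.

0.904; consistent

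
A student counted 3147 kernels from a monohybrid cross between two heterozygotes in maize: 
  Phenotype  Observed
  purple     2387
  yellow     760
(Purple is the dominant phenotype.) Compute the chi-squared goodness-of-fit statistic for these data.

1.213

For a monohybrid cross between heterozygotes with complete dominance, the expected phenotypic ratio is 3:1.
Under the 3:1 hypothesis (Σ ratio = 4, N = 3147):
  purple: 3147 × 3/4 = 2360.25
  yellow: 3147 × 1/4 = 786.75
χ² = Σ (O − E)² / E
  purple: (2387 − 2360.25)² / 2360.25 = 0.3032
  yellow: (760 − 786.75)² / 786.75 = 0.9095
χ² = 0.3032 + 0.9095 = 1.2127 ≈ 1.213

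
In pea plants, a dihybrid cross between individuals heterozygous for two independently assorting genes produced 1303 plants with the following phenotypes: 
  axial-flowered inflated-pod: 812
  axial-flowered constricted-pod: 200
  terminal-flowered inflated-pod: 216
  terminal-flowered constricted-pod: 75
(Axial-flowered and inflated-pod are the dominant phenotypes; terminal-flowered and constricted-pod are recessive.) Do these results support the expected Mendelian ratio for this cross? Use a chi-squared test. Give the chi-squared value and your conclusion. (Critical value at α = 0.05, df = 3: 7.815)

A dihybrid F₂ with independent assortment and complete dominance at both loci gives a 9:3:3:1 phenotypic ratio.
The 9:3:3:1 ratio has 16 parts, so with N = 1303 the expected counts are:
  axial-flowered inflated-pod: 1303 × 9/16 = 732.9375
  axial-flowered constricted-pod: 1303 × 3/16 = 244.3125
  terminal-flowered inflated-pod: 1303 × 3/16 = 244.3125
  terminal-flowered constricted-pod: 1303 × 1/16 = 81.4375
χ² = Σ (O − E)² / E
  axial-flowered inflated-pod: (812 − 732.9375)² / 732.9375 = 8.5285
  axial-flowered constricted-pod: (200 − 244.3125)² / 244.3125 = 8.0372
  terminal-flowered inflated-pod: (216 − 244.3125)² / 244.3125 = 3.2810
  terminal-flowered constricted-pod: (75 − 81.4375)² / 81.4375 = 0.5089
χ² = 8.5285 + 8.0372 + 3.2810 + 0.5089 = 20.3556 ≈ 20.356
Degrees of freedom = 4 − 1 = 3; critical value at α = 0.05 is 7.815.
Since 20.356 > 7.815, we reject the null hypothesis — the data do not fit the 9:3:3:1 ratio.

20.356; not consistent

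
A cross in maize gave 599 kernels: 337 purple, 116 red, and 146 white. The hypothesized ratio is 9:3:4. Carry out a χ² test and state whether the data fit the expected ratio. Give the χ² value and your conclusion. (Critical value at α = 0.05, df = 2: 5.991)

Expected counts for N = 599 under a 9:3:4 ratio (total parts = 16):
  purple: 599 × 9/16 = 336.9375
  red: 599 × 3/16 = 112.3125
  white: 599 × 4/16 = 149.75
χ² = Σ (O − E)² / E
  purple: (337 − 336.9375)² / 336.9375 = 0.0000
  red: (116 − 112.3125)² / 112.3125 = 0.1211
  white: (146 − 149.75)² / 149.75 = 0.0939
χ² = 0.0000 + 0.1211 + 0.0939 = 0.215
Degrees of freedom = 3 − 1 = 2; critical value at α = 0.05 is 5.991.
Since 0.215 < 5.991, we fail to reject the null hypothesis — the data are consistent with the 9:3:4 ratio.

0.215; consistent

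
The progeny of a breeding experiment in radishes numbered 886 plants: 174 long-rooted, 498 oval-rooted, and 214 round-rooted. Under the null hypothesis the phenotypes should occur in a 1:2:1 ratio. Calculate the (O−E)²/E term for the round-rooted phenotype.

The 1:2:1 ratio has 4 parts, so with N = 886 the expected counts are:
  long-rooted: 886 × 1/4 = 221.5
  oval-rooted: 886 × 2/4 = 443
  round-rooted: 886 × 1/4 = 221.5
Contribution of round-rooted: (214 − 221.5)² / 221.5 = 0.2540

0.254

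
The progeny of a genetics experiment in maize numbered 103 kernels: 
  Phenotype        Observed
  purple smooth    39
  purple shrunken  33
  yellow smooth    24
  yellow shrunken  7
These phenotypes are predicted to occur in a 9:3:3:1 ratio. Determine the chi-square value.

Expected counts for N = 103 under a 9:3:3:1 ratio (total parts = 16):
  purple smooth: 103 × 9/16 = 57.9375
  purple shrunken: 103 × 3/16 = 19.3125
  yellow smooth: 103 × 3/16 = 19.3125
  yellow shrunken: 103 × 1/16 = 6.4375
χ² = Σ (O − E)² / E
  purple smooth: (39 − 57.9375)² / 57.9375 = 6.1899
  purple shrunken: (33 − 19.3125)² / 19.3125 = 9.7008
  yellow smooth: (24 − 19.3125)² / 19.3125 = 1.1377
  yellow shrunken: (7 − 6.4375)² / 6.4375 = 0.0492
χ² = 6.1899 + 9.7008 + 1.1377 + 0.0492 = 17.0776 ≈ 17.078

17.078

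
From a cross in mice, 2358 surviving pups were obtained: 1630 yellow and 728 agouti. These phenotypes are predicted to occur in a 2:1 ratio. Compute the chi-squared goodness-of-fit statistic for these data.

6.420

Total ratio parts = 3. Expected numbers out of 2358:
  yellow: 2358 × 2/3 = 1572
  agouti: 2358 × 1/3 = 786
χ² = Σ (O − E)² / E
  yellow: (1630 − 1572)² / 1572 = 2.1399
  agouti: (728 − 786)² / 786 = 4.2799
χ² = 2.1399 + 4.2799 = 6.4198 ≈ 6.420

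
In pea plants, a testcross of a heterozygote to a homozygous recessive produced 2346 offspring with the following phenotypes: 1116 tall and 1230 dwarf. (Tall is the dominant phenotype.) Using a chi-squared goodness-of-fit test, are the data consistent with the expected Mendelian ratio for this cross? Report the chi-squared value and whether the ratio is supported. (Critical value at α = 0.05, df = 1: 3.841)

A testcross of a heterozygote (Aa × aa) gives a 1:1 phenotypic ratio.
Under the 1:1 hypothesis (Σ ratio = 2, N = 2346):
  tall: 2346 × 1/2 = 1173
  dwarf: 2346 × 1/2 = 1173
χ² = Σ (O − E)² / E
  tall: (1116 − 1173)² / 1173 = 2.7698
  dwarf: (1230 − 1173)² / 1173 = 2.7698
χ² = 2.7698 + 2.7698 = 5.5396 ≈ 5.540
Degrees of freedom = 2 − 1 = 1; critical value at α = 0.05 is 3.841.
Since 5.540 > 3.841, we reject the null hypothesis — the data do not fit the 1:1 ratio.

5.540; not consistent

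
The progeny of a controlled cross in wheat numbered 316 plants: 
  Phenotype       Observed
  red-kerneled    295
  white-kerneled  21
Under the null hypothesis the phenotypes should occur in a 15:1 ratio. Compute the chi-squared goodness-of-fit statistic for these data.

The 15:1 ratio has 16 parts, so with N = 316 the expected counts are:
  red-kerneled: 316 × 15/16 = 296.25
  white-kerneled: 316 × 1/16 = 19.75
χ² = Σ (O − E)² / E
  red-kerneled: (295 − 296.25)² / 296.25 = 0.0053
  white-kerneled: (21 − 19.75)² / 19.75 = 0.0791
χ² = 0.0053 + 0.0791 = 0.0844 ≈ 0.084

0.084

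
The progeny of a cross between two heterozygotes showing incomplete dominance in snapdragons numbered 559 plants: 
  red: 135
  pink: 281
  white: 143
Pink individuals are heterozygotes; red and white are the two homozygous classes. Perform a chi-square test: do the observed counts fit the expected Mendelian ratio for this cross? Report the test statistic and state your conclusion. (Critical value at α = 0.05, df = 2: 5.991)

0.245; consistent

With incomplete dominance, a heterozygote × heterozygote cross gives a 1:2:1 phenotypic ratio.
Total ratio parts = 4. Expected numbers out of 559:
  red: 559 × 1/4 = 139.75
  pink: 559 × 2/4 = 279.5
  white: 559 × 1/4 = 139.75
χ² = Σ (O − E)² / E
  red: (135 − 139.75)² / 139.75 = 0.1614
  pink: (281 − 279.5)² / 279.5 = 0.0081
  white: (143 − 139.75)² / 139.75 = 0.0756
χ² = 0.1614 + 0.0081 + 0.0756 = 0.2451 ≈ 0.245
Degrees of freedom = 3 − 1 = 2; critical value at α = 0.05 is 5.991.
Since 0.245 < 5.991, we fail to reject the null hypothesis — the data are consistent with the 1:2:1 ratio.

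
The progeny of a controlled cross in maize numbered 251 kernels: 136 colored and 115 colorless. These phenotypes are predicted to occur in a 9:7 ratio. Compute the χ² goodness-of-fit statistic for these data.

0.436

The 9:7 ratio has 16 parts, so with N = 251 the expected counts are:
  colored: 251 × 9/16 = 141.1875
  colorless: 251 × 7/16 = 109.8125
χ² = Σ (O − E)² / E
  colored: (136 − 141.1875)² / 141.1875 = 0.1906
  colorless: (115 − 109.8125)² / 109.8125 = 0.2451
χ² = 0.1906 + 0.2451 = 0.4357 ≈ 0.436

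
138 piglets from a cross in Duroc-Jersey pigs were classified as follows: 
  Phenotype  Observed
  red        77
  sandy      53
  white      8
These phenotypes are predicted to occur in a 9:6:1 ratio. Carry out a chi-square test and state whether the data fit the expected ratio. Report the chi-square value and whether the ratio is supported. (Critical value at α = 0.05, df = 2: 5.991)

Under the 9:6:1 hypothesis (Σ ratio = 16, N = 138):
  red: 138 × 9/16 = 77.625
  sandy: 138 × 6/16 = 51.75
  white: 138 × 1/16 = 8.625
χ² = Σ (O − E)² / E
  red: (77 − 77.625)² / 77.625 = 0.0050
  sandy: (53 − 51.75)² / 51.75 = 0.0302
  white: (8 − 8.625)² / 8.625 = 0.0453
χ² = 0.0050 + 0.0302 + 0.0453 = 0.0805 ≈ 0.081
Degrees of freedom = 3 − 1 = 2; critical value at α = 0.05 is 5.991.
Since 0.081 < 5.991, we fail to reject the null hypothesis — the data are consistent with the 9:6:1 ratio.

0.081; consistent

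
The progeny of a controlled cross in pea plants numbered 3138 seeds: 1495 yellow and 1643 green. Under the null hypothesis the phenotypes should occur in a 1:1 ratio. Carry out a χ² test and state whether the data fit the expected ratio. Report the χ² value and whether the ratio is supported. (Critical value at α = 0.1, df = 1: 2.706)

Total ratio parts = 2. Expected numbers out of 3138:
  yellow: 3138 × 1/2 = 1569
  green: 3138 × 1/2 = 1569
χ² = Σ (O − E)² / E
  yellow: (1495 − 1569)² / 1569 = 3.4901
  green: (1643 − 1569)² / 1569 = 3.4901
χ² = 3.4901 + 3.4901 = 6.9802 ≈ 6.980
Degrees of freedom = 2 − 1 = 1; critical value at α = 0.1 is 2.706.
Since 6.980 > 2.706, we reject the null hypothesis — the data do not fit the 1:1 ratio.

6.980; not consistent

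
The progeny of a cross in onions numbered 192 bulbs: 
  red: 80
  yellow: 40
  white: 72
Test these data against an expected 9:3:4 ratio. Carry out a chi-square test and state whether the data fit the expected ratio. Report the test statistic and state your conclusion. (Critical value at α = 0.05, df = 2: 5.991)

Expected counts for N = 192 under a 9:3:4 ratio (total parts = 16):
  red: 192 × 9/16 = 108
  yellow: 192 × 3/16 = 36
  white: 192 × 4/16 = 48
χ² = Σ (O − E)² / E
  red: (80 − 108)² / 108 = 7.2593
  yellow: (40 − 36)² / 36 = 0.4444
  white: (72 − 48)² / 48 = 12.0000
χ² = 7.2593 + 0.4444 + 12.0000 = 19.7037 ≈ 19.704
Degrees of freedom = 3 − 1 = 2; critical value at α = 0.05 is 5.991.
Since 19.704 > 5.991, we reject the null hypothesis — the data do not fit the 9:3:4 ratio.

19.704; not consistent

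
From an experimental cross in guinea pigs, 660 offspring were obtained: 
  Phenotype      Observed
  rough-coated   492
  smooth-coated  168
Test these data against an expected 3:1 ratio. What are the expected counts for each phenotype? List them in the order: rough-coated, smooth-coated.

495, 165

Expected counts for N = 660 under a 3:1 ratio (total parts = 4):
  rough-coated: 660 × 3/4 = 495
  smooth-coated: 660 × 1/4 = 165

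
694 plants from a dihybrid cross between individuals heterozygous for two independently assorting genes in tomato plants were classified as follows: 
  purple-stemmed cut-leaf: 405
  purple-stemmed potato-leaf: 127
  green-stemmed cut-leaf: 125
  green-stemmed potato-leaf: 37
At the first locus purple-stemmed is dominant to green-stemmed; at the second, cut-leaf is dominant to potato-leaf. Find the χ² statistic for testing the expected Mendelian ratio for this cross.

1.762

A dihybrid F₂ with independent assortment and complete dominance at both loci gives a 9:3:3:1 phenotypic ratio.
The 9:3:3:1 ratio has 16 parts, so with N = 694 the expected counts are:
  purple-stemmed cut-leaf: 694 × 9/16 = 390.375
  purple-stemmed potato-leaf: 694 × 3/16 = 130.125
  green-stemmed cut-leaf: 694 × 3/16 = 130.125
  green-stemmed potato-leaf: 694 × 1/16 = 43.375
χ² = Σ (O − E)² / E
  purple-stemmed cut-leaf: (405 − 390.375)² / 390.375 = 0.5479
  purple-stemmed potato-leaf: (127 − 130.125)² / 130.125 = 0.0750
  green-stemmed cut-leaf: (125 − 130.125)² / 130.125 = 0.2018
  green-stemmed potato-leaf: (37 − 43.375)² / 43.375 = 0.9370
χ² = 0.5479 + 0.0750 + 0.2018 + 0.9370 = 1.7617 ≈ 1.762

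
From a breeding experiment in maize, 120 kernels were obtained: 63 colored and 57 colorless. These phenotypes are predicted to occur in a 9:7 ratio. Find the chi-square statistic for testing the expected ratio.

0.686

Total ratio parts = 16. Expected numbers out of 120:
  colored: 120 × 9/16 = 67.5
  colorless: 120 × 7/16 = 52.5
χ² = Σ (O − E)² / E
  colored: (63 − 67.5)² / 67.5 = 0.3000
  colorless: (57 − 52.5)² / 52.5 = 0.3857
χ² = 0.3000 + 0.3857 = 0.6857 ≈ 0.686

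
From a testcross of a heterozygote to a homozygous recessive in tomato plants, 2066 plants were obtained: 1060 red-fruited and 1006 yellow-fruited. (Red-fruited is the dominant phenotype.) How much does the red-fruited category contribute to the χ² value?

A testcross of a heterozygote (Aa × aa) gives a 1:1 phenotypic ratio.
Under the 1:1 hypothesis (Σ ratio = 2, N = 2066):
  red-fruited: 2066 × 1/2 = 1033
  yellow-fruited: 2066 × 1/2 = 1033
Contribution of red-fruited: (1060 − 1033)² / 1033 = 0.7057

0.706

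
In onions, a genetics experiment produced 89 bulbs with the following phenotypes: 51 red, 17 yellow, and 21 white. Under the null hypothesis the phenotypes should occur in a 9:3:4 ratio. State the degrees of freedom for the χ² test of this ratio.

A goodness-of-fit test with 3 phenotype classes has df = 3 − 1 = 2.

2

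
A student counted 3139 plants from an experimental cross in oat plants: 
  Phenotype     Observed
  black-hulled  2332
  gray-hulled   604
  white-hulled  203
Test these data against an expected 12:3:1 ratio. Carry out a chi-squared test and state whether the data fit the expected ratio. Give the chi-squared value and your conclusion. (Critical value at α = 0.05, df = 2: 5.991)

0.852; consistent

Total ratio parts = 16. Expected numbers out of 3139:
  black-hulled: 3139 × 12/16 = 2354.25
  gray-hulled: 3139 × 3/16 = 588.5625
  white-hulled: 3139 × 1/16 = 196.1875
χ² = Σ (O − E)² / E
  black-hulled: (2332 − 2354.25)² / 2354.25 = 0.2103
  gray-hulled: (604 − 588.5625)² / 588.5625 = 0.4049
  white-hulled: (203 − 196.1875)² / 196.1875 = 0.2366
χ² = 0.2103 + 0.4049 + 0.2366 = 0.8518 ≈ 0.852
Degrees of freedom = 3 − 1 = 2; critical value at α = 0.05 is 5.991.
Since 0.852 < 5.991, we fail to reject the null hypothesis — the data are consistent with the 12:3:1 ratio.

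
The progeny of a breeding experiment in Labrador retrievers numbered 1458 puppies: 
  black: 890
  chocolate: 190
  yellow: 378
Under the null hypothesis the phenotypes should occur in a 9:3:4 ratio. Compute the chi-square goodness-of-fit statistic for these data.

31.881

Total ratio parts = 16. Expected numbers out of 1458:
  black: 1458 × 9/16 = 820.125
  chocolate: 1458 × 3/16 = 273.375
  yellow: 1458 × 4/16 = 364.5
χ² = Σ (O − E)² / E
  black: (890 − 820.125)² / 820.125 = 5.9534
  chocolate: (190 − 273.375)² / 273.375 = 25.4280
  yellow: (378 − 364.5)² / 364.5 = 0.5000
χ² = 5.9534 + 25.4280 + 0.5000 = 31.8814 ≈ 31.881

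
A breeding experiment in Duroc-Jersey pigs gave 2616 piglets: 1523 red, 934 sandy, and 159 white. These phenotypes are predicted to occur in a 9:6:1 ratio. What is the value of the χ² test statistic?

Under the 9:6:1 hypothesis (Σ ratio = 16, N = 2616):
  red: 2616 × 9/16 = 1471.5
  sandy: 2616 × 6/16 = 981
  white: 2616 × 1/16 = 163.5
χ² = Σ (O − E)² / E
  red: (1523 − 1471.5)² / 1471.5 = 1.8024
  sandy: (934 − 981)² / 981 = 2.2518
  white: (159 − 163.5)² / 163.5 = 0.1239
χ² = 1.8024 + 2.2518 + 0.1239 = 4.1781 ≈ 4.178

4.178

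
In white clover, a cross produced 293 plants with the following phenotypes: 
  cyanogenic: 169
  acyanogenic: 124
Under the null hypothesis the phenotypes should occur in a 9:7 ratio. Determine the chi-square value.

0.243

The 9:7 ratio has 16 parts, so with N = 293 the expected counts are:
  cyanogenic: 293 × 9/16 = 164.8125
  acyanogenic: 293 × 7/16 = 128.1875
χ² = Σ (O − E)² / E
  cyanogenic: (169 − 164.8125)² / 164.8125 = 0.1064
  acyanogenic: (124 − 128.1875)² / 128.1875 = 0.1368
χ² = 0.1064 + 0.1368 = 0.2432 ≈ 0.243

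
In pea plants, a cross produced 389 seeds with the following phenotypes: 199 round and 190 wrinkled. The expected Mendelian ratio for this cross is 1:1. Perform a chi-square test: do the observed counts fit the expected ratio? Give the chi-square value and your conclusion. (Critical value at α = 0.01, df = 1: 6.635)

0.208; consistent

Total ratio parts = 2. Expected numbers out of 389:
  round: 389 × 1/2 = 194.5
  wrinkled: 389 × 1/2 = 194.5
χ² = Σ (O − E)² / E
  round: (199 − 194.5)² / 194.5 = 0.1041
  wrinkled: (190 − 194.5)² / 194.5 = 0.1041
χ² = 0.1041 + 0.1041 = 0.2082 ≈ 0.208
Degrees of freedom = 2 − 1 = 1; critical value at α = 0.01 is 6.635.
Since 0.208 < 6.635, we fail to reject the null hypothesis — the data are consistent with the 1:1 ratio.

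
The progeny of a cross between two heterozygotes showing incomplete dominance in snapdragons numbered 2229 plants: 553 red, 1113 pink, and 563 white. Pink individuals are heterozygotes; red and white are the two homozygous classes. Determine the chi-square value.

0.094

With incomplete dominance, a heterozygote × heterozygote cross gives a 1:2:1 phenotypic ratio.
The 1:2:1 ratio has 4 parts, so with N = 2229 the expected counts are:
  red: 2229 × 1/4 = 557.25
  pink: 2229 × 2/4 = 1114.5
  white: 2229 × 1/4 = 557.25
χ² = Σ (O − E)² / E
  red: (553 − 557.25)² / 557.25 = 0.0324
  pink: (1113 − 1114.5)² / 1114.5 = 0.0020
  white: (563 − 557.25)² / 557.25 = 0.0593
χ² = 0.0324 + 0.0020 + 0.0593 = 0.0937 ≈ 0.094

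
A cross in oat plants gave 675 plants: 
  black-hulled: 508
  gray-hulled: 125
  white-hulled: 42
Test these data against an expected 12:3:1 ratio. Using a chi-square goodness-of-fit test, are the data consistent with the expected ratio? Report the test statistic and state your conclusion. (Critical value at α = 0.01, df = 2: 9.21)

Total ratio parts = 16. Expected numbers out of 675:
  black-hulled: 675 × 12/16 = 506.25
  gray-hulled: 675 × 3/16 = 126.5625
  white-hulled: 675 × 1/16 = 42.1875
χ² = Σ (O − E)² / E
  black-hulled: (508 − 506.25)² / 506.25 = 0.0060
  gray-hulled: (125 − 126.5625)² / 126.5625 = 0.0193
  white-hulled: (42 − 42.1875)² / 42.1875 = 0.0008
χ² = 0.0060 + 0.0193 + 0.0008 = 0.0261 ≈ 0.026
Degrees of freedom = 3 − 1 = 2; critical value at α = 0.01 is 9.21.
Since 0.026 < 9.21, we fail to reject the null hypothesis — the data are consistent with the 12:3:1 ratio.

0.026; consistent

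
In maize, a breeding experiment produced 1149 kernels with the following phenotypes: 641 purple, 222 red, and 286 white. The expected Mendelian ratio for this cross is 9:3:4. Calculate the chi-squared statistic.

Expected counts for N = 1149 under a 9:3:4 ratio (total parts = 16):
  purple: 1149 × 9/16 = 646.3125
  red: 1149 × 3/16 = 215.4375
  white: 1149 × 4/16 = 287.25
χ² = Σ (O − E)² / E
  purple: (641 − 646.3125)² / 646.3125 = 0.0437
  red: (222 − 215.4375)² / 215.4375 = 0.1999
  white: (286 − 287.25)² / 287.25 = 0.0054
χ² = 0.0437 + 0.1999 + 0.0054 = 0.249

0.249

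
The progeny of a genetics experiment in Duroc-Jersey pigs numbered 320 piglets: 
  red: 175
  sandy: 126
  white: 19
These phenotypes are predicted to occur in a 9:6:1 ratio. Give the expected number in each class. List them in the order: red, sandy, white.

Total ratio parts = 16. Expected numbers out of 320:
  red: 320 × 9/16 = 180
  sandy: 320 × 6/16 = 120
  white: 320 × 1/16 = 20

180, 120, 20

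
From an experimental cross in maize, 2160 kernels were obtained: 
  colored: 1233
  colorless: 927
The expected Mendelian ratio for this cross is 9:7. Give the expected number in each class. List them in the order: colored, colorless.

The 9:7 ratio has 16 parts, so with N = 2160 the expected counts are:
  colored: 2160 × 9/16 = 1215
  colorless: 2160 × 7/16 = 945

1215, 945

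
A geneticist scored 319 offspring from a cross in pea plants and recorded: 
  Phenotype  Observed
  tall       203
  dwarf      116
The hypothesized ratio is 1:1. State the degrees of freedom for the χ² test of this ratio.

A goodness-of-fit test with 2 phenotype classes has df = 2 − 1 = 1.

1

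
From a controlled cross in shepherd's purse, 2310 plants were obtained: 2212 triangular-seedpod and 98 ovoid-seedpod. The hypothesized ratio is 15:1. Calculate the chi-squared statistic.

15.889

Total ratio parts = 16. Expected numbers out of 2310:
  triangular-seedpod: 2310 × 15/16 = 2165.625
  ovoid-seedpod: 2310 × 1/16 = 144.375
χ² = Σ (O − E)² / E
  triangular-seedpod: (2212 − 2165.625)² / 2165.625 = 0.9931
  ovoid-seedpod: (98 − 144.375)² / 144.375 = 14.8962
χ² = 0.9931 + 14.8962 = 15.8893 ≈ 15.889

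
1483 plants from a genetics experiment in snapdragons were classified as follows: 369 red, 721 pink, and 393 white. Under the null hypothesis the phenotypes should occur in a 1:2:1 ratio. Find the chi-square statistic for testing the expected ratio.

1.910

The 1:2:1 ratio has 4 parts, so with N = 1483 the expected counts are:
  red: 1483 × 1/4 = 370.75
  pink: 1483 × 2/4 = 741.5
  white: 1483 × 1/4 = 370.75
χ² = Σ (O − E)² / E
  red: (369 − 370.75)² / 370.75 = 0.0083
  pink: (721 − 741.5)² / 741.5 = 0.5668
  white: (393 − 370.75)² / 370.75 = 1.3353
χ² = 0.0083 + 0.5668 + 1.3353 = 1.9104 ≈ 1.910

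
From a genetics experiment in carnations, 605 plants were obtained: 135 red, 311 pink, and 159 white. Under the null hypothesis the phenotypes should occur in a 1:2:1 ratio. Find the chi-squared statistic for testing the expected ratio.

2.382

Total ratio parts = 4. Expected numbers out of 605:
  red: 605 × 1/4 = 151.25
  pink: 605 × 2/4 = 302.5
  white: 605 × 1/4 = 151.25
χ² = Σ (O − E)² / E
  red: (135 − 151.25)² / 151.25 = 1.7459
  pink: (311 − 302.5)² / 302.5 = 0.2388
  white: (159 − 151.25)² / 151.25 = 0.3971
χ² = 1.7459 + 0.2388 + 0.3971 = 2.3818 ≈ 2.382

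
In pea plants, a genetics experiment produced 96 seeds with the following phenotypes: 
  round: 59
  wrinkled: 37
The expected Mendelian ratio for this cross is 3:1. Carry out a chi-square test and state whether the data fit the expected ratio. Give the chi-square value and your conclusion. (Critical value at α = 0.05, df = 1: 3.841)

Under the 3:1 hypothesis (Σ ratio = 4, N = 96):
  round: 96 × 3/4 = 72
  wrinkled: 96 × 1/4 = 24
χ² = Σ (O − E)² / E
  round: (59 − 72)² / 72 = 2.3472
  wrinkled: (37 − 24)² / 24 = 7.0417
χ² = 2.3472 + 7.0417 = 9.3889 ≈ 9.389
Degrees of freedom = 2 − 1 = 1; critical value at α = 0.05 is 3.841.
Since 9.389 > 3.841, we reject the null hypothesis — the data do not fit the 3:1 ratio.

9.389; not consistent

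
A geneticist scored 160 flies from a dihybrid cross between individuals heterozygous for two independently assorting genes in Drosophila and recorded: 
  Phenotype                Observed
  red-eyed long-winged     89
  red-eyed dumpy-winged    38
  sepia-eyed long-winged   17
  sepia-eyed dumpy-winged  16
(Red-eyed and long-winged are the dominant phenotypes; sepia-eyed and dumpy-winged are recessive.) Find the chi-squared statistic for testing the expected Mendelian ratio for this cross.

A dihybrid F₂ with independent assortment and complete dominance at both loci gives a 9:3:3:1 phenotypic ratio.
Under the 9:3:3:1 hypothesis (Σ ratio = 16, N = 160):
  red-eyed long-winged: 160 × 9/16 = 90
  red-eyed dumpy-winged: 160 × 3/16 = 30
  sepia-eyed long-winged: 160 × 3/16 = 30
  sepia-eyed dumpy-winged: 160 × 1/16 = 10
χ² = Σ (O − E)² / E
  red-eyed long-winged: (89 − 90)² / 90 = 0.0111
  red-eyed dumpy-winged: (38 − 30)² / 30 = 2.1333
  sepia-eyed long-winged: (17 − 30)² / 30 = 5.6333
  sepia-eyed dumpy-winged: (16 − 10)² / 10 = 3.6000
χ² = 0.0111 + 2.1333 + 5.6333 + 3.6000 = 11.3777 ≈ 11.378

11.378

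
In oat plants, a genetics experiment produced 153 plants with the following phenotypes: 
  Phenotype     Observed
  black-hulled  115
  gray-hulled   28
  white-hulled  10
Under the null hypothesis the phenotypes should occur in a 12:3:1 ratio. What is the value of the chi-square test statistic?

0.037

Expected counts for N = 153 under a 12:3:1 ratio (total parts = 16):
  black-hulled: 153 × 12/16 = 114.75
  gray-hulled: 153 × 3/16 = 28.6875
  white-hulled: 153 × 1/16 = 9.5625
χ² = Σ (O − E)² / E
  black-hulled: (115 − 114.75)² / 114.75 = 0.0005
  gray-hulled: (28 − 28.6875)² / 28.6875 = 0.0165
  white-hulled: (10 − 9.5625)² / 9.5625 = 0.0200
χ² = 0.0005 + 0.0165 + 0.0200 = 0.037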